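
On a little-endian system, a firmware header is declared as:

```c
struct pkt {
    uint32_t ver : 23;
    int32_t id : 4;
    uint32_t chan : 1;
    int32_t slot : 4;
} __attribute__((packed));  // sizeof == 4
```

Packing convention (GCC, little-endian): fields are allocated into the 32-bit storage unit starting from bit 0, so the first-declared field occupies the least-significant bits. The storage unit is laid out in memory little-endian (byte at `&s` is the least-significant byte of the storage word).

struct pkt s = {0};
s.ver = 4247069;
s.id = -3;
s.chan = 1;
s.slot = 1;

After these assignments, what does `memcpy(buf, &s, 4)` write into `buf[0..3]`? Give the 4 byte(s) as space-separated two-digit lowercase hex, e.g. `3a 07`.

ver (23b) val=4247069 bits=0x40ce1d at bit 0: 0x0040ce1d
id (4b) val=-3 bits=0xd at bit 23: 0x06c0ce1d
chan (1b) val=1 bits=0x1 at bit 27: 0x0ec0ce1d
slot (4b) val=1 bits=0x1 at bit 28: 0x1ec0ce1d
word = 0x1ec0ce1d → little-endian bytes:
  [0]=0x1d  [1]=0xce  [2]=0xc0  [3]=0x1e

1d ce c0 1e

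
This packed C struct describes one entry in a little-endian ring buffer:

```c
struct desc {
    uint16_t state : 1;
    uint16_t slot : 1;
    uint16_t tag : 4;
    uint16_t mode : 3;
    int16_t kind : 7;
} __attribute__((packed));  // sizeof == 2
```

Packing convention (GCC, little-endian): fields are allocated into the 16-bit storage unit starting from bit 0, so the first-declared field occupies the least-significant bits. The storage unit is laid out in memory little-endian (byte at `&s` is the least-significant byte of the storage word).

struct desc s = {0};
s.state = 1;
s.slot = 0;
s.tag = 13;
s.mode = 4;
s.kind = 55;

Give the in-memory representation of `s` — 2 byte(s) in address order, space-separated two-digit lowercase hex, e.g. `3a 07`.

35 6f

state:1 = 1 → 0x1 << 0 → word 0x0001
slot:1 = 0 → 0x0 << 1 → word 0x0001
tag:4 = 13 → 0xd << 2 → word 0x0035
mode:3 = 4 → 0x4 << 6 → word 0x0135
kind:7 = 55 → 0x37 << 9 → word 0x6f35
word = 0x6f35 → little-endian bytes:
  [0]=0x35  [1]=0x6f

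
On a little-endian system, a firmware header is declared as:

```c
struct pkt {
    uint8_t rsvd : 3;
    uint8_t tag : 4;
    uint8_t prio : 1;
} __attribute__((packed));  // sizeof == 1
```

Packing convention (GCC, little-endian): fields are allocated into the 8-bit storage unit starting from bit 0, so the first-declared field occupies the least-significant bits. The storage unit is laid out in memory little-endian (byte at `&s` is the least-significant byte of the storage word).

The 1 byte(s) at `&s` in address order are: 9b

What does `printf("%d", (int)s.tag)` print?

[0]=0x9b (little-endian) → word 0x9b
rsvd [0+:3] = (word>>0) & 0x7 = 3
tag [3+:4] = (word>>3) & 0xf = 3  ←
prio [7+:1] = (word>>7) & 0x1 = 1

3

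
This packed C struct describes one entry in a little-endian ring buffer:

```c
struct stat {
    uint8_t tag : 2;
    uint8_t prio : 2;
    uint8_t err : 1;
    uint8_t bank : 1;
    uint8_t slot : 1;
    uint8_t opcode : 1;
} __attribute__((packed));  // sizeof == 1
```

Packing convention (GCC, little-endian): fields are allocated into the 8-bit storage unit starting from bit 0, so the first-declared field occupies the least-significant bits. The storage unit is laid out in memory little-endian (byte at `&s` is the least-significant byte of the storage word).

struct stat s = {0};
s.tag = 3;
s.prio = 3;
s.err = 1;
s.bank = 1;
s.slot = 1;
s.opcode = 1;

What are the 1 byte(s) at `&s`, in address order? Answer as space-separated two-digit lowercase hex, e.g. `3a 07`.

ff

[0+:2] tag=3 & 0x3 = 0x3; word=0x03
[2+:2] prio=3 & 0x3 = 0x3; word=0x0f
[4+:1] err=1 & 0x1 = 0x1; word=0x1f
[5+:1] bank=1 & 0x1 = 0x1; word=0x3f
[6+:1] slot=1 & 0x1 = 0x1; word=0x7f
[7+:1] opcode=1 & 0x1 = 0x1; word=0xff
word = 0xff → little-endian bytes:
  [0]=0xff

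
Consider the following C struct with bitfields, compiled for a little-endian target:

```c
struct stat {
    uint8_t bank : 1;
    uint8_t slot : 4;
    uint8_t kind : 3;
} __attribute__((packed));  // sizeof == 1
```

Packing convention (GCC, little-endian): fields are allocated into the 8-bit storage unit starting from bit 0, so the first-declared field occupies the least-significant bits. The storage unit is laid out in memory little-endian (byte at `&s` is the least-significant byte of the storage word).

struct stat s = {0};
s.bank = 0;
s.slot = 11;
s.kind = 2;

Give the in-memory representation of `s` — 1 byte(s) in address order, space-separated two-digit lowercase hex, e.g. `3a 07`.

bank:1 = 0 → 0x0 << 0 → word 0x00
slot:4 = 11 → 0xb << 1 → word 0x16
kind:3 = 2 → 0x2 << 5 → word 0x56
word = 0x56 → little-endian bytes:
  [0]=0x56

56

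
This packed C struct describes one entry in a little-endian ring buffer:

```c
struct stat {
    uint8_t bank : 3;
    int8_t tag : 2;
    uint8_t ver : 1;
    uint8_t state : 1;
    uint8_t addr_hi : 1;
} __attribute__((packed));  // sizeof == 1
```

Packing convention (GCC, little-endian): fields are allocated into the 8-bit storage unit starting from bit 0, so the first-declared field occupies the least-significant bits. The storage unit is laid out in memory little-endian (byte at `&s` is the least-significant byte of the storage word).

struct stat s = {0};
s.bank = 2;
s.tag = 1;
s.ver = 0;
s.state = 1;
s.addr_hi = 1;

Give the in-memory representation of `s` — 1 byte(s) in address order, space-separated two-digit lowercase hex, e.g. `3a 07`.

bank:3 = 2 → 0x2 << 0 → word 0x02
tag:2 = 1 → 0x1 << 3 → word 0x0a
ver:1 = 0 → 0x0 << 5 → word 0x0a
state:1 = 1 → 0x1 << 6 → word 0x4a
addr_hi:1 = 1 → 0x1 << 7 → word 0xca
word = 0xca → little-endian bytes:
  [0]=0xca

ca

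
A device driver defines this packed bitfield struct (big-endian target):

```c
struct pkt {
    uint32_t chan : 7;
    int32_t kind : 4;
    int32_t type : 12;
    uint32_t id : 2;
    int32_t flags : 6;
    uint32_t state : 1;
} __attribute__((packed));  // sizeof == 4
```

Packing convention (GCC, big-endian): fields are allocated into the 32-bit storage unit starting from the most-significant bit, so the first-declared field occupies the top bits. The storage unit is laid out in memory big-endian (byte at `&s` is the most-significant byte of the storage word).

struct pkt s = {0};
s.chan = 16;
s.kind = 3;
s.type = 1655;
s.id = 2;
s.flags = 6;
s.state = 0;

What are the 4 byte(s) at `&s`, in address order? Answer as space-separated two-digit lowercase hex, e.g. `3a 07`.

[25+:7] chan=16 & 0x7f = 0x10; word=0x20000000
[21+:4] kind=3 & 0xf = 0x3; word=0x20600000
[9+:12] type=1655 & 0xfff = 0x677; word=0x206cee00
[7+:2] id=2 & 0x3 = 0x2; word=0x206cef00
[1+:6] flags=6 & 0x3f = 0x6; word=0x206cef0c
[0+:1] state=0 & 0x1 = 0x0; word=0x206cef0c
word = 0x206cef0c → big-endian bytes:
  [0]=0x20  [1]=0x6c  [2]=0xef  [3]=0x0c

20 6c ef 0c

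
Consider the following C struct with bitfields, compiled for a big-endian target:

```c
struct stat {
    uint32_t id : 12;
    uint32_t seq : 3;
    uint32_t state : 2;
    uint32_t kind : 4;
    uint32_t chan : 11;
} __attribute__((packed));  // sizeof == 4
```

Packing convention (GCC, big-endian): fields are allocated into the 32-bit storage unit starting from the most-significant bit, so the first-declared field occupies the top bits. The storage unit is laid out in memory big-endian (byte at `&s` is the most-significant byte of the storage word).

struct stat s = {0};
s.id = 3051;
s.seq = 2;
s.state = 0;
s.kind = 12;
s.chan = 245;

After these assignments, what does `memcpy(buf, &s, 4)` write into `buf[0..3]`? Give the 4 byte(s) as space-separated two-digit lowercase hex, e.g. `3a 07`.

be b4 60 f5

id:12 = 3051 → 0xbeb << 20 → word 0xbeb00000
seq:3 = 2 → 0x2 << 17 → word 0xbeb40000
state:2 = 0 → 0x0 << 15 → word 0xbeb40000
kind:4 = 12 → 0xc << 11 → word 0xbeb46000
chan:11 = 245 → 0xf5 << 0 → word 0xbeb460f5
word = 0xbeb460f5 → big-endian bytes:
  [0]=0xbe  [1]=0xb4  [2]=0x60  [3]=0xf5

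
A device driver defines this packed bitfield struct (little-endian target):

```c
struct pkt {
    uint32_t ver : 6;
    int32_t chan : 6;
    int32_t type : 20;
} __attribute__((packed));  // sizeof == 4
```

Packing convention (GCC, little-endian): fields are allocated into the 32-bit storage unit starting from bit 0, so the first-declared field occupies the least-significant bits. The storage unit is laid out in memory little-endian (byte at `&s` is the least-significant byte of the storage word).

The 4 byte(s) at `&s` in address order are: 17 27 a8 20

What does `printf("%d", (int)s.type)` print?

[0]=0x17 [1]=0x27 [2]=0xa8 [3]=0x20 (little-endian) → word 0x20a82717
ver [0+:6] = (word>>0) & 0x3f = 23
chan [6+:6] = (word>>6) & 0x3f = 28
type [12+:20] = (word>>12) & 0xfffff = 133762  ←
type signed 20b, MSB=0: value = 133762

133762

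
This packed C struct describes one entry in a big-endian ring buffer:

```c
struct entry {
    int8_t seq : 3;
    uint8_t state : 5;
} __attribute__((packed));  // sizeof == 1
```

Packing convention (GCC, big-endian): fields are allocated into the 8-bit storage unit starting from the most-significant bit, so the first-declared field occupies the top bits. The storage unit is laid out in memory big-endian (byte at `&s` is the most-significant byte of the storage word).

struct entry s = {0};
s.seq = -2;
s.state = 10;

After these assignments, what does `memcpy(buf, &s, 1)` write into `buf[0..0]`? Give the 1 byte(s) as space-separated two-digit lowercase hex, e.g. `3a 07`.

ca

seq:3 = -2 → 0x6 << 5 → word 0xc0
state:5 = 10 → 0xa << 0 → word 0xca
word = 0xca → big-endian bytes:
  [0]=0xca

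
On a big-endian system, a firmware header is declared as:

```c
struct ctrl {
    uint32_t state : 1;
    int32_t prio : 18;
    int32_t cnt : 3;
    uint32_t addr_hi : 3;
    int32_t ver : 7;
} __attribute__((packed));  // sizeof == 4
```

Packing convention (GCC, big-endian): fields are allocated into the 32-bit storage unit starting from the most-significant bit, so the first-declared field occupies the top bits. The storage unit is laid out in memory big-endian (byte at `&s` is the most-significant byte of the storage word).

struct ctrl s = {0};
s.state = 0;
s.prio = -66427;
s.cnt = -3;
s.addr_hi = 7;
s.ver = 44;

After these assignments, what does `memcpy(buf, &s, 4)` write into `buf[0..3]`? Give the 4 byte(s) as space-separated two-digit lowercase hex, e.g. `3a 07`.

5f 90 b7 ac

state (1b) val=0 bits=0x0 at bit 31: 0x00000000
prio (18b) val=-66427 bits=0x2fc85 at bit 13: 0x5f90a000
cnt (3b) val=-3 bits=0x5 at bit 10: 0x5f90b400
addr_hi (3b) val=7 bits=0x7 at bit 7: 0x5f90b780
ver (7b) val=44 bits=0x2c at bit 0: 0x5f90b7ac
word = 0x5f90b7ac → big-endian bytes:
  [0]=0x5f  [1]=0x90  [2]=0xb7  [3]=0xac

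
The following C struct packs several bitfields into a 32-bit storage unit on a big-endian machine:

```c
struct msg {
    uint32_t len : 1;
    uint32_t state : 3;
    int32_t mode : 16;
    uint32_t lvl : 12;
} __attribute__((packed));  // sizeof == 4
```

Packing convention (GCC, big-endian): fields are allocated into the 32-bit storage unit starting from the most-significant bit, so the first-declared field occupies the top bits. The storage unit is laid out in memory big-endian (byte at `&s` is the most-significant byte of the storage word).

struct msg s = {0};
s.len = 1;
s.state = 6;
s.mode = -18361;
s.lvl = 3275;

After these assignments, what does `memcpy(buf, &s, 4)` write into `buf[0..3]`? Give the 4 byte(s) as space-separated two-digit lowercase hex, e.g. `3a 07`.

eb 84 7c cb

len (1b) val=1 bits=0x1 at bit 31: 0x80000000
state (3b) val=6 bits=0x6 at bit 28: 0xe0000000
mode (16b) val=-18361 bits=0xb847 at bit 12: 0xeb847000
lvl (12b) val=3275 bits=0xccb at bit 0: 0xeb847ccb
word = 0xeb847ccb → big-endian bytes:
  [0]=0xeb  [1]=0x84  [2]=0x7c  [3]=0xcb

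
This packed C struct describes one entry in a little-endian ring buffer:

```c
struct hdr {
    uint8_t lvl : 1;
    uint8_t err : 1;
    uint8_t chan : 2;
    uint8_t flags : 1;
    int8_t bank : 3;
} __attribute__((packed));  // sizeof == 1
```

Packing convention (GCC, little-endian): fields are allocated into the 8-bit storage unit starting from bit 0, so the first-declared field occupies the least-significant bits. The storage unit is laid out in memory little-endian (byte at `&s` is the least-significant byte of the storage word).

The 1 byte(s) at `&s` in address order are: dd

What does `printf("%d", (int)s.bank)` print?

[0]=0xdd (little-endian) → word 0xdd
lvl:1 @ bit 0 → (0xdd>>0)&0x1 = 0x1
err:1 @ bit 1 → (0xdd>>1)&0x1 = 0x0
chan:2 @ bit 2 → (0xdd>>2)&0x3 = 0x3
flags:1 @ bit 4 → (0xdd>>4)&0x1 = 0x1
bank:3 @ bit 5 → (0xdd>>5)&0x7 = 0x6  ←
bank signed 3b, MSB=1: 6 - 8 = -2

-2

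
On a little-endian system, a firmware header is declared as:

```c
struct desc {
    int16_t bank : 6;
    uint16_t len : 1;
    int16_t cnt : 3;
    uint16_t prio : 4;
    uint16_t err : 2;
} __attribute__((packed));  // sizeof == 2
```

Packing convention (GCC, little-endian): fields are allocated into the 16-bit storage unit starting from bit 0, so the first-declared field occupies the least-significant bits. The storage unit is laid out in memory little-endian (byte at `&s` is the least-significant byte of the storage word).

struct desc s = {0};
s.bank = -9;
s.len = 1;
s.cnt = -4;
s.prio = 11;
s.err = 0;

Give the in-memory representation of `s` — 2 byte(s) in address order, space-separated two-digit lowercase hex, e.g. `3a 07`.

bank:6 = -9 → 0x37 << 0 → word 0x0037
len:1 = 1 → 0x1 << 6 → word 0x0077
cnt:3 = -4 → 0x4 << 7 → word 0x0277
prio:4 = 11 → 0xb << 10 → word 0x2e77
err:2 = 0 → 0x0 << 14 → word 0x2e77
word = 0x2e77 → little-endian bytes:
  [0]=0x77  [1]=0x2e

77 2e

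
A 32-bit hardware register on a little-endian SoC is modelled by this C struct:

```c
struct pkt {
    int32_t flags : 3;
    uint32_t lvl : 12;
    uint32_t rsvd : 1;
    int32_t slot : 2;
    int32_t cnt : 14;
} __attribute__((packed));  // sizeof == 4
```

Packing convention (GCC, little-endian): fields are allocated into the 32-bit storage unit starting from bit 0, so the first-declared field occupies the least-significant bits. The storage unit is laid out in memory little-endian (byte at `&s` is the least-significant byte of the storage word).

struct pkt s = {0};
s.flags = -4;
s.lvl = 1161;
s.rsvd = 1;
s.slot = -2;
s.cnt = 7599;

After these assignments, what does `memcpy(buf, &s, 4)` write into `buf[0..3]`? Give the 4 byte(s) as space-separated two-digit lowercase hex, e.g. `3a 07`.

flags (3b) val=-4 bits=0x4 at bit 0: 0x00000004
lvl (12b) val=1161 bits=0x489 at bit 3: 0x0000244c
rsvd (1b) val=1 bits=0x1 at bit 15: 0x0000a44c
slot (2b) val=-2 bits=0x2 at bit 16: 0x0002a44c
cnt (14b) val=7599 bits=0x1daf at bit 18: 0x76bea44c
word = 0x76bea44c → little-endian bytes:
  [0]=0x4c  [1]=0xa4  [2]=0xbe  [3]=0x76

4c a4 be 76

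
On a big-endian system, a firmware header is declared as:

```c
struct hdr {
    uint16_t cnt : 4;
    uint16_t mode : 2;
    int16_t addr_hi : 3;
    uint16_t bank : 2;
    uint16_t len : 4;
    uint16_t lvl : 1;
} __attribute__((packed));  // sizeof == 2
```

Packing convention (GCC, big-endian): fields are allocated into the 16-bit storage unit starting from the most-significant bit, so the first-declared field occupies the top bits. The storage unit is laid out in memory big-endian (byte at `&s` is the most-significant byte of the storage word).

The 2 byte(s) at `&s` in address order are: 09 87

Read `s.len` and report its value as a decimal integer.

[0]=0x09 [1]=0x87 (big-endian) → word 0x0987
cnt:4 @ bit 12 → (0x0987>>12)&0xf = 0x0
mode:2 @ bit 10 → (0x0987>>10)&0x3 = 0x2
addr_hi:3 @ bit 7 → (0x0987>>7)&0x7 = 0x3
bank:2 @ bit 5 → (0x0987>>5)&0x3 = 0x0
len:4 @ bit 1 → (0x0987>>1)&0xf = 0x3  ←
lvl:1 @ bit 0 → (0x0987>>0)&0x1 = 0x1

3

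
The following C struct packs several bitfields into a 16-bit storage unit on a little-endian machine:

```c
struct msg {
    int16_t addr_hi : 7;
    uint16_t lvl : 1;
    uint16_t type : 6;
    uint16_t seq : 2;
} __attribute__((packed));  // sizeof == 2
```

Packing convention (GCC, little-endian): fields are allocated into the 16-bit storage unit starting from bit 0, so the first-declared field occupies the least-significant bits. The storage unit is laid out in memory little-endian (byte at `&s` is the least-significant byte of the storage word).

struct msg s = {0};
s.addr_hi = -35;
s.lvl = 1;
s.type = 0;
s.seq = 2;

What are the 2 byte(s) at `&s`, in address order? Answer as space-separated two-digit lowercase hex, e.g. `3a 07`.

dd 80

addr_hi (7b) val=-35 bits=0x5d at bit 0: 0x005d
lvl (1b) val=1 bits=0x1 at bit 7: 0x00dd
type (6b) val=0 bits=0x0 at bit 8: 0x00dd
seq (2b) val=2 bits=0x2 at bit 14: 0x80dd
word = 0x80dd → little-endian bytes:
  [0]=0xdd  [1]=0x80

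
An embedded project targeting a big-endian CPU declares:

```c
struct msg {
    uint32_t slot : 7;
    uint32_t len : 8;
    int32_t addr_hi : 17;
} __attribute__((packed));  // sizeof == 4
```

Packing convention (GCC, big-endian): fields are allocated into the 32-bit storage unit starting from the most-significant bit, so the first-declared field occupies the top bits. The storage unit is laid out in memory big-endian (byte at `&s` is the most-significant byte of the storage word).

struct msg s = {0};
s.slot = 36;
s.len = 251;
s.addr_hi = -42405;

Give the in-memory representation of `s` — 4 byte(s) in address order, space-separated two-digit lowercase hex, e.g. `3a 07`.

slot:7 = 36 → 0x24 << 25 → word 0x48000000
len:8 = 251 → 0xfb << 17 → word 0x49f60000
addr_hi:17 = -42405 → 0x15a5b << 0 → word 0x49f75a5b
word = 0x49f75a5b → big-endian bytes:
  [0]=0x49  [1]=0xf7  [2]=0x5a  [3]=0x5b

49 f7 5a 5b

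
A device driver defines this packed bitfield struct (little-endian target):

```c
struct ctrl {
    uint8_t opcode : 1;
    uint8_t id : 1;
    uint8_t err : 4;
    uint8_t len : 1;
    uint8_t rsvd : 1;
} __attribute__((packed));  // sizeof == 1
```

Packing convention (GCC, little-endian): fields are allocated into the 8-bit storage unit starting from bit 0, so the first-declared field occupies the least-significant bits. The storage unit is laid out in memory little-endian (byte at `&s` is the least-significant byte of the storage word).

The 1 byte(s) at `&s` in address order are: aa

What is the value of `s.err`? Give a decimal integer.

10

[0]=0xaa (little-endian) → word 0xaa
opcode [0+:1] = (word>>0) & 0x1 = 0
id [1+:1] = (word>>1) & 0x1 = 1
err [2+:4] = (word>>2) & 0xf = 10  ←
len [6+:1] = (word>>6) & 0x1 = 0
rsvd [7+:1] = (word>>7) & 0x1 = 1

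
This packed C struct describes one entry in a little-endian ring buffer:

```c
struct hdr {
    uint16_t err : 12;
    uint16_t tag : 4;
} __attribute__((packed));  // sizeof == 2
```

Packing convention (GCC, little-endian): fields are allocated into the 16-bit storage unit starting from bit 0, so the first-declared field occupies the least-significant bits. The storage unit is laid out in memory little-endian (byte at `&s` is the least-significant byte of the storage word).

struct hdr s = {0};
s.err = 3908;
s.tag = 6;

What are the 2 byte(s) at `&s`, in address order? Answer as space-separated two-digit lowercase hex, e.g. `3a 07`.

err (12b) val=3908 bits=0xf44 at bit 0: 0x0f44
tag (4b) val=6 bits=0x6 at bit 12: 0x6f44
word = 0x6f44 → little-endian bytes:
  [0]=0x44  [1]=0x6f

44 6f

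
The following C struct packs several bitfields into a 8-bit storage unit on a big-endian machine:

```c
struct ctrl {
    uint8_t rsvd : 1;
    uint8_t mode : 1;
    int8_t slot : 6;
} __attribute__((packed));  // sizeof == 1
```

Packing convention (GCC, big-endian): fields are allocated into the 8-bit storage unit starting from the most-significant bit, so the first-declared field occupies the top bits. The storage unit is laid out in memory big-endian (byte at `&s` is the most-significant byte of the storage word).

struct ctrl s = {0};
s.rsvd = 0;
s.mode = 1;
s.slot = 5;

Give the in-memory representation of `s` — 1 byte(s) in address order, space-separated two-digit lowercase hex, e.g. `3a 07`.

[7+:1] rsvd=0 & 0x1 = 0x0; word=0x00
[6+:1] mode=1 & 0x1 = 0x1; word=0x40
[0+:6] slot=5 & 0x3f = 0x5; word=0x45
word = 0x45 → big-endian bytes:
  [0]=0x45

45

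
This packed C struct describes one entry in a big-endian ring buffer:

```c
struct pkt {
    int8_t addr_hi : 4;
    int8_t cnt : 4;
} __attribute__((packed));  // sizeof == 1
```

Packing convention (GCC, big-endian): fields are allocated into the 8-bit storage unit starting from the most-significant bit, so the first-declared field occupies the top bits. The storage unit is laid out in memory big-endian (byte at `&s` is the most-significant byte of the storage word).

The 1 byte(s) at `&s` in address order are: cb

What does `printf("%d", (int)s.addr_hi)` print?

-4

[0]=0xcb (big-endian) → word 0xcb
addr_hi [4+:4] = (word>>4) & 0xf = 12  ←
cnt [0+:4] = (word>>0) & 0xf = 11
addr_hi signed 4b, MSB=1: 12 - 16 = -4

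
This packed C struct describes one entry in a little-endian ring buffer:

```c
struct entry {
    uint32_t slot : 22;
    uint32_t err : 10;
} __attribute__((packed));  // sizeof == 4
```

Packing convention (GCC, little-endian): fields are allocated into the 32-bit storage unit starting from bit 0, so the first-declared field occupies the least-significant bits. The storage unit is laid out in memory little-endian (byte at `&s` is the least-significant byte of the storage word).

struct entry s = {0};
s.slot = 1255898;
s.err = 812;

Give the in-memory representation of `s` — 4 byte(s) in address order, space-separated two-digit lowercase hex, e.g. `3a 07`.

slot:22 = 1255898 → 0x1329da << 0 → word 0x001329da
err:10 = 812 → 0x32c << 22 → word 0xcb1329da
word = 0xcb1329da → little-endian bytes:
  [0]=0xda  [1]=0x29  [2]=0x13  [3]=0xcb

da 29 13 cb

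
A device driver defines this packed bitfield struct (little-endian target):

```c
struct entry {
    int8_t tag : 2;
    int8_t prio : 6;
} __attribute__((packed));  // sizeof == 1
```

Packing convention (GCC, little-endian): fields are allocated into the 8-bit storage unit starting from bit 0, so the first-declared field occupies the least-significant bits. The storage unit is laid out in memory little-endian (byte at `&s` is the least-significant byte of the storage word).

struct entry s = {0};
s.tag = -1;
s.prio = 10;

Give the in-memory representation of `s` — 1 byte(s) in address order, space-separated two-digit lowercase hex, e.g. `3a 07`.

2b

tag (2b) val=-1 bits=0x3 at bit 0: 0x03
prio (6b) val=10 bits=0xa at bit 2: 0x2b
word = 0x2b → little-endian bytes:
  [0]=0x2b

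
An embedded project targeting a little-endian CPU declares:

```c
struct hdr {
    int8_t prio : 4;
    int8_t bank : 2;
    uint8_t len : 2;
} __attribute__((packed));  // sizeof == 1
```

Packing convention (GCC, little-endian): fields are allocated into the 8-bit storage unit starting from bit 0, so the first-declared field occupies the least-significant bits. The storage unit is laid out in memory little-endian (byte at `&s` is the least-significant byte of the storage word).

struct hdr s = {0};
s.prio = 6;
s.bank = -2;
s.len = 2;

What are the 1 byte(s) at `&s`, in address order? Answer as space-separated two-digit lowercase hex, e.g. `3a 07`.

prio:4 = 6 → 0x6 << 0 → word 0x06
bank:2 = -2 → 0x2 << 4 → word 0x26
len:2 = 2 → 0x2 << 6 → word 0xa6
word = 0xa6 → little-endian bytes:
  [0]=0xa6

a6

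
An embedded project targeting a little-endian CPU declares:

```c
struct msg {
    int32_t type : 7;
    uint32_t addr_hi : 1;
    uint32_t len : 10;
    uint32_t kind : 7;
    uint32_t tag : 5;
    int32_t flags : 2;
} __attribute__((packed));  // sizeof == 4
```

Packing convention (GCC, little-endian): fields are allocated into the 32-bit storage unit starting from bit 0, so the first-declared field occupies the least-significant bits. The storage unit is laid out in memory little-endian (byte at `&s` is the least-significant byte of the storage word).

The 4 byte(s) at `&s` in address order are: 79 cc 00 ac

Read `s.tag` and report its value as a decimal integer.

22

[0]=0x79 [1]=0xcc [2]=0x00 [3]=0xac (little-endian) → word 0xac00cc79
type [0+:7] = (word>>0) & 0x7f = 121
addr_hi [7+:1] = (word>>7) & 0x1 = 0
len [8+:10] = (word>>8) & 0x3ff = 204
kind [18+:7] = (word>>18) & 0x7f = 0
tag [25+:5] = (word>>25) & 0x1f = 22  ←
flags [30+:2] = (word>>30) & 0x3 = 2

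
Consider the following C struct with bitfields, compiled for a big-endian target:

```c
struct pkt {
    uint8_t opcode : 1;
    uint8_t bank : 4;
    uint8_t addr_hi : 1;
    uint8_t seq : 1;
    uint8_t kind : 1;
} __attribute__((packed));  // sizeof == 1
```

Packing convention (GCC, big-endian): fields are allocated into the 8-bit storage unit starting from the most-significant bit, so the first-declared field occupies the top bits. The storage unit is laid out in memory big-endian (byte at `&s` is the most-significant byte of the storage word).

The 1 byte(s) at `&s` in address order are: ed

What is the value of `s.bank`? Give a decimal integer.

13

[0]=0xed (big-endian) → word 0xed
opcode [7+:1] = (word>>7) & 0x1 = 1
bank [3+:4] = (word>>3) & 0xf = 13  ←
addr_hi [2+:1] = (word>>2) & 0x1 = 1
seq [1+:1] = (word>>1) & 0x1 = 0
kind [0+:1] = (word>>0) & 0x1 = 1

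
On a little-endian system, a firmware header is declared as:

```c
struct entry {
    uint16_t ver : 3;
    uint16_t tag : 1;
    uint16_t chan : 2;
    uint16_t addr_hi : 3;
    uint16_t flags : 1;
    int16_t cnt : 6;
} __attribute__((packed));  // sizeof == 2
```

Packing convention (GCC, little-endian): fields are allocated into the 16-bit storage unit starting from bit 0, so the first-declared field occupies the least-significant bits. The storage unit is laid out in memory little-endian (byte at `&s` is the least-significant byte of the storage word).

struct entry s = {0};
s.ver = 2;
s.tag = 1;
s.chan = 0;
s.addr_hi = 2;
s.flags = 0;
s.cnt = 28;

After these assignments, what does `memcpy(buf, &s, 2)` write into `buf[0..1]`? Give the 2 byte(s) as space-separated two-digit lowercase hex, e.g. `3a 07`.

ver (3b) val=2 bits=0x2 at bit 0: 0x0002
tag (1b) val=1 bits=0x1 at bit 3: 0x000a
chan (2b) val=0 bits=0x0 at bit 4: 0x000a
addr_hi (3b) val=2 bits=0x2 at bit 6: 0x008a
flags (1b) val=0 bits=0x0 at bit 9: 0x008a
cnt (6b) val=28 bits=0x1c at bit 10: 0x708a
word = 0x708a → little-endian bytes:
  [0]=0x8a  [1]=0x70

8a 70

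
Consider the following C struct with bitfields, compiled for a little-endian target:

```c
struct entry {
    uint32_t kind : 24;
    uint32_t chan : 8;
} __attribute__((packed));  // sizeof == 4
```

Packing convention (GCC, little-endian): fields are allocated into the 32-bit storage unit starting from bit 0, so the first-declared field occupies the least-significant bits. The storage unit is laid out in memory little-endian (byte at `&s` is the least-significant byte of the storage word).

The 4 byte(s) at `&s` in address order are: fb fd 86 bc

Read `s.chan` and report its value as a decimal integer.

188

[0]=0xfb [1]=0xfd [2]=0x86 [3]=0xbc (little-endian) → word 0xbc86fdfb
kind [0+:24] = (word>>0) & 0xffffff = 8846843
chan [24+:8] = (word>>24) & 0xff = 188  ←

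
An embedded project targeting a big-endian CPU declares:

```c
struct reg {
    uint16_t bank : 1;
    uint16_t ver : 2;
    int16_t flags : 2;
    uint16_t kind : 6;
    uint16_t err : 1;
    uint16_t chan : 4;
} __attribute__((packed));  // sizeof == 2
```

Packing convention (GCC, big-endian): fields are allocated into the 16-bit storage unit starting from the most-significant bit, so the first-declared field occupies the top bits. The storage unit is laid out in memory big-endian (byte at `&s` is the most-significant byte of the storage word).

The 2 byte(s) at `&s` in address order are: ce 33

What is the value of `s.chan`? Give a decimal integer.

[0]=0xce [1]=0x33 (big-endian) → word 0xce33
bank:1 @ bit 15 → (0xce33>>15)&0x1 = 0x1
ver:2 @ bit 13 → (0xce33>>13)&0x3 = 0x2
flags:2 @ bit 11 → (0xce33>>11)&0x3 = 0x1
kind:6 @ bit 5 → (0xce33>>5)&0x3f = 0x31
err:1 @ bit 4 → (0xce33>>4)&0x1 = 0x1
chan:4 @ bit 0 → (0xce33>>0)&0xf = 0x3  ←

3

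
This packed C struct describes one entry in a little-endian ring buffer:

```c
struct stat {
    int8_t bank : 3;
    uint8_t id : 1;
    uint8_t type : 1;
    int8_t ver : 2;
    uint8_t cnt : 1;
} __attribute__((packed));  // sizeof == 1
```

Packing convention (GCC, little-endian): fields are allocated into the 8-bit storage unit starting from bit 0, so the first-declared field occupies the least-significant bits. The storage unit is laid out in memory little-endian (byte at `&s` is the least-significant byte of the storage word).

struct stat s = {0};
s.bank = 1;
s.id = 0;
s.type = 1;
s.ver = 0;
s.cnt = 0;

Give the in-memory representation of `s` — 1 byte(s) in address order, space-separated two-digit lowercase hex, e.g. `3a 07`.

11

bank:3 = 1 → 0x1 << 0 → word 0x01
id:1 = 0 → 0x0 << 3 → word 0x01
type:1 = 1 → 0x1 << 4 → word 0x11
ver:2 = 0 → 0x0 << 5 → word 0x11
cnt:1 = 0 → 0x0 << 7 → word 0x11
word = 0x11 → little-endian bytes:
  [0]=0x11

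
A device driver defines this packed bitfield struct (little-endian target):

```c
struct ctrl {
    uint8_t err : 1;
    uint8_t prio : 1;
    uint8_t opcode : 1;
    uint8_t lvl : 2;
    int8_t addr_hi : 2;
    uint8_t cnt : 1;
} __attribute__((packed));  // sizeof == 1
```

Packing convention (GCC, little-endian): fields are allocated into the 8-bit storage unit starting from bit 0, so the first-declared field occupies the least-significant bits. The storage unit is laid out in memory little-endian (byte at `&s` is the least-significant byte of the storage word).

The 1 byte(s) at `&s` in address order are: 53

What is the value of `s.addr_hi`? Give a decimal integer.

-2

[0]=0x53 (little-endian) → word 0x53
err [0+:1] = (word>>0) & 0x1 = 1
prio [1+:1] = (word>>1) & 0x1 = 1
opcode [2+:1] = (word>>2) & 0x1 = 0
lvl [3+:2] = (word>>3) & 0x3 = 2
addr_hi [5+:2] = (word>>5) & 0x3 = 2  ←
cnt [7+:1] = (word>>7) & 0x1 = 0
addr_hi signed 2b, MSB=1: 2 - 4 = -2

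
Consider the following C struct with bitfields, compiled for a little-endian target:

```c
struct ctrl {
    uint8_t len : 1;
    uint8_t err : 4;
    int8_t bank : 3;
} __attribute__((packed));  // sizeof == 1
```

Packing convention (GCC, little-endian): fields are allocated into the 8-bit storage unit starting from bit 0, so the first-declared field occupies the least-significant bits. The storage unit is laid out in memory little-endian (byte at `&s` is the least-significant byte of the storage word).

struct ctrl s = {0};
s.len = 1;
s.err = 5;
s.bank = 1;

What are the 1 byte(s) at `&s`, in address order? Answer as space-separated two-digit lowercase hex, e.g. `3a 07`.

[0+:1] len=1 & 0x1 = 0x1; word=0x01
[1+:4] err=5 & 0xf = 0x5; word=0x0b
[5+:3] bank=1 & 0x7 = 0x1; word=0x2b
word = 0x2b → little-endian bytes:
  [0]=0x2b

2b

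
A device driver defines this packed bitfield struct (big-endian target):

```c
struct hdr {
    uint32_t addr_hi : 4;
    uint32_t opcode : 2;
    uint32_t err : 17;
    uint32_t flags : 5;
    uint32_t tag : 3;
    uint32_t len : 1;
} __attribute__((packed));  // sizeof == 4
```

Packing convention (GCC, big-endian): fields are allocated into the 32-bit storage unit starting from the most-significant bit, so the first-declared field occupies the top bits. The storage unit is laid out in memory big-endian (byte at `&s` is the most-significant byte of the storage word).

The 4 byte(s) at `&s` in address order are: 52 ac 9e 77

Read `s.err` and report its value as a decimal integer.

87631

[0]=0x52 [1]=0xac [2]=0x9e [3]=0x77 (big-endian) → word 0x52ac9e77
addr_hi:4 @ bit 28 → (0x52ac9e77>>28)&0xf = 0x5
opcode:2 @ bit 26 → (0x52ac9e77>>26)&0x3 = 0x0
err:17 @ bit 9 → (0x52ac9e77>>9)&0x1ffff = 0x1564f  ←
flags:5 @ bit 4 → (0x52ac9e77>>4)&0x1f = 0x7
tag:3 @ bit 1 → (0x52ac9e77>>1)&0x7 = 0x3
len:1 @ bit 0 → (0x52ac9e77>>0)&0x1 = 0x1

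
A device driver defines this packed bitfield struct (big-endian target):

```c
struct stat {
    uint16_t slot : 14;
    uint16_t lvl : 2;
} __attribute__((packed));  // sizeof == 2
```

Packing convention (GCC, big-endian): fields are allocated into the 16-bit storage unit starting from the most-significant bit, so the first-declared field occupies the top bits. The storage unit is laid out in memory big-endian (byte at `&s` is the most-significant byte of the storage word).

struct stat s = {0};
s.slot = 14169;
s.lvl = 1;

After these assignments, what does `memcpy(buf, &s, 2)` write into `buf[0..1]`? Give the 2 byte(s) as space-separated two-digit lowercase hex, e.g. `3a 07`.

slot:14 = 14169 → 0x3759 << 2 → word 0xdd64
lvl:2 = 1 → 0x1 << 0 → word 0xdd65
word = 0xdd65 → big-endian bytes:
  [0]=0xdd  [1]=0x65

dd 65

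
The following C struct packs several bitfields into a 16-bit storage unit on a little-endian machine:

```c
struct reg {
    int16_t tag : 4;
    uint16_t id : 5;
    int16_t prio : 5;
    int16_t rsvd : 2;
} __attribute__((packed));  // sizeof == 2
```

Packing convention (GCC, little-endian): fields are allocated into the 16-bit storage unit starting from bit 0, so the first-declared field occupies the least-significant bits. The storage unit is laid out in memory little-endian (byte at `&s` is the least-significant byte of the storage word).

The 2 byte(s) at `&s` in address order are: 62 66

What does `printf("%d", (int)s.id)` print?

[0]=0x62 [1]=0x66 (little-endian) → word 0x6662
tag [0+:4] = (word>>0) & 0xf = 2
id [4+:5] = (word>>4) & 0x1f = 6  ←
prio [9+:5] = (word>>9) & 0x1f = 19
rsvd [14+:2] = (word>>14) & 0x3 = 1

6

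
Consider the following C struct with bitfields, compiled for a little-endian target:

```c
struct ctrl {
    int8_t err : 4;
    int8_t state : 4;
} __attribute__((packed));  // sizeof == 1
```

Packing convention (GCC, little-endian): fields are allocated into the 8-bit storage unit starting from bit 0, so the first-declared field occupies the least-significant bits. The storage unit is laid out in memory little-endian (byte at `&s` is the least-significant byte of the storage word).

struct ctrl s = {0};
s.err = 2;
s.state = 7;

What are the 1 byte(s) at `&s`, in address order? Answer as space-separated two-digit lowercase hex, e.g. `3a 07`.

err (4b) val=2 bits=0x2 at bit 0: 0x02
state (4b) val=7 bits=0x7 at bit 4: 0x72
word = 0x72 → little-endian bytes:
  [0]=0x72

72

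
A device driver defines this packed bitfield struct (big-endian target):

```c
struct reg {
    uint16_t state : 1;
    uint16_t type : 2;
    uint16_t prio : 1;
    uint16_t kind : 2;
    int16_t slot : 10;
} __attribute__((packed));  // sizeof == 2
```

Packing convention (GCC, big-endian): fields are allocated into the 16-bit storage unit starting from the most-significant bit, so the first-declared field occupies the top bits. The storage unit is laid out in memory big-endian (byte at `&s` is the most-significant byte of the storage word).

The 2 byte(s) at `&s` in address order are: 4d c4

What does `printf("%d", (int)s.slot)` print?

[0]=0x4d [1]=0xc4 (big-endian) → word 0x4dc4
state:1 @ bit 15 → (0x4dc4>>15)&0x1 = 0x0
type:2 @ bit 13 → (0x4dc4>>13)&0x3 = 0x2
prio:1 @ bit 12 → (0x4dc4>>12)&0x1 = 0x0
kind:2 @ bit 10 → (0x4dc4>>10)&0x3 = 0x3
slot:10 @ bit 0 → (0x4dc4>>0)&0x3ff = 0x1c4  ←
slot signed 10b, MSB=0: value = 452

452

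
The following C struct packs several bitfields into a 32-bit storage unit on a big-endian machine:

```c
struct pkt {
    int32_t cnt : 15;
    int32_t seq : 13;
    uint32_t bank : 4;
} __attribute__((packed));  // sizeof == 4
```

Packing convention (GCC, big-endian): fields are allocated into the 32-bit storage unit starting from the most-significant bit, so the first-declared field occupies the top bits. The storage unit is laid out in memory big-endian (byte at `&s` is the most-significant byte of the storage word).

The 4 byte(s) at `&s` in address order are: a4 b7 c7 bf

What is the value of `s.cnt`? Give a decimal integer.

[0]=0xa4 [1]=0xb7 [2]=0xc7 [3]=0xbf (big-endian) → word 0xa4b7c7bf
cnt:15 @ bit 17 → (0xa4b7c7bf>>17)&0x7fff = 0x525b  ←
seq:13 @ bit 4 → (0xa4b7c7bf>>4)&0x1fff = 0x1c7b
bank:4 @ bit 0 → (0xa4b7c7bf>>0)&0xf = 0xf
cnt signed 15b, MSB=1: 21083 - 32768 = -11685

-11685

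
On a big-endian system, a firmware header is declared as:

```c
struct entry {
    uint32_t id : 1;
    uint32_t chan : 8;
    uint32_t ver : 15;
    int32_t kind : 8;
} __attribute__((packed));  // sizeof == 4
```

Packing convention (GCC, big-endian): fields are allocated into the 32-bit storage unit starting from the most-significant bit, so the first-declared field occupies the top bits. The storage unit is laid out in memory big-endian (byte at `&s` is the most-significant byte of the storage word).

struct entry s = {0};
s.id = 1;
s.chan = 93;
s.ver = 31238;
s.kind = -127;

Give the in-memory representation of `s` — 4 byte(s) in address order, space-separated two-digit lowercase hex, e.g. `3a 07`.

[31+:1] id=1 & 0x1 = 0x1; word=0x80000000
[23+:8] chan=93 & 0xff = 0x5d; word=0xae800000
[8+:15] ver=31238 & 0x7fff = 0x7a06; word=0xaefa0600
[0+:8] kind=-127 & 0xff = 0x81; word=0xaefa0681
word = 0xaefa0681 → big-endian bytes:
  [0]=0xae  [1]=0xfa  [2]=0x06  [3]=0x81

ae fa 06 81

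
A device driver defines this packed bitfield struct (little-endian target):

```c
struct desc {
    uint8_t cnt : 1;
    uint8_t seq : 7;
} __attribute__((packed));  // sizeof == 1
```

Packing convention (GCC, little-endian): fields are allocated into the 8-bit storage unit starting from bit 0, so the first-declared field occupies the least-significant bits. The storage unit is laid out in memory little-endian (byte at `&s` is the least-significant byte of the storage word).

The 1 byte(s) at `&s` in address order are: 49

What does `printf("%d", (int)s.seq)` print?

[0]=0x49 (little-endian) → word 0x49
cnt:1 @ bit 0 → (0x49>>0)&0x1 = 0x1
seq:7 @ bit 1 → (0x49>>1)&0x7f = 0x24  ←

36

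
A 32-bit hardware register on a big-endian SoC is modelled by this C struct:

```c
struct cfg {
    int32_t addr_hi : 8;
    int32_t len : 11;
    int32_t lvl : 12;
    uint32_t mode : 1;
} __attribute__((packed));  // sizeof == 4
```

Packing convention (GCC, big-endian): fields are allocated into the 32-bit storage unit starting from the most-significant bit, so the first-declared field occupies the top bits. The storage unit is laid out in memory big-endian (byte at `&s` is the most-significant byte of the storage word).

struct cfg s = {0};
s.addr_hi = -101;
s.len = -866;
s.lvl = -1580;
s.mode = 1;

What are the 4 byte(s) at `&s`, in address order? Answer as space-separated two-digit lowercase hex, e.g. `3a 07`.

[24+:8] addr_hi=-101 & 0xff = 0x9b; word=0x9b000000
[13+:11] len=-866 & 0x7ff = 0x49e; word=0x9b93c000
[1+:12] lvl=-1580 & 0xfff = 0x9d4; word=0x9b93d3a8
[0+:1] mode=1 & 0x1 = 0x1; word=0x9b93d3a9
word = 0x9b93d3a9 → big-endian bytes:
  [0]=0x9b  [1]=0x93  [2]=0xd3  [3]=0xa9

9b 93 d3 a9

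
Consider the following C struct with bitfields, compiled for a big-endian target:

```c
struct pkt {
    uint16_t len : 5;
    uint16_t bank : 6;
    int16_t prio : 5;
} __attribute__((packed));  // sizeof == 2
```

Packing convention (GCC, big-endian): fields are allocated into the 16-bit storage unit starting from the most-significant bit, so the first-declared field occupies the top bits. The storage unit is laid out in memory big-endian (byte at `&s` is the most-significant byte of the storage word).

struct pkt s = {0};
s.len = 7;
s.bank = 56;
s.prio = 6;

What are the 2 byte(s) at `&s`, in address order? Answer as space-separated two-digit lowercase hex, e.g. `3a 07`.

3f 06

[11+:5] len=7 & 0x1f = 0x7; word=0x3800
[5+:6] bank=56 & 0x3f = 0x38; word=0x3f00
[0+:5] prio=6 & 0x1f = 0x6; word=0x3f06
word = 0x3f06 → big-endian bytes:
  [0]=0x3f  [1]=0x06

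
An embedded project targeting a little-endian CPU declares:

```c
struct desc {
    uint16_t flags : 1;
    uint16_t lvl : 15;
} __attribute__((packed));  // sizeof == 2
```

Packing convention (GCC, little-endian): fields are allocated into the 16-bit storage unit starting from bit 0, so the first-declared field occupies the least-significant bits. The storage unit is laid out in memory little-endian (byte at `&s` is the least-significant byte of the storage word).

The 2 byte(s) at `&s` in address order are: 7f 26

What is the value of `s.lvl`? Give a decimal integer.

4927

[0]=0x7f [1]=0x26 (little-endian) → word 0x267f
flags:1 @ bit 0 → (0x267f>>0)&0x1 = 0x1
lvl:15 @ bit 1 → (0x267f>>1)&0x7fff = 0x133f  ←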